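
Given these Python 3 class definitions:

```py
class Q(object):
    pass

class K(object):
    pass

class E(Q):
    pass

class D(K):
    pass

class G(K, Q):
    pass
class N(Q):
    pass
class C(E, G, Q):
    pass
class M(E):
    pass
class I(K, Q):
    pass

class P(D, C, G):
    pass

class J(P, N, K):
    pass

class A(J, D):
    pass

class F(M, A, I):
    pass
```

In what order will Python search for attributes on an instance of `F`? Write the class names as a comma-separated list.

F, M, A, J, P, D, C, E, G, N, I, K, Q, object

L[F] = F + merge(L[M], L[A], L[I], [M A I])
  take M:  [M E Q object] + [A J P D C E G N K Q object] + [I K Q object] + [M A I]
  take A:  [E Q object] + [A J P D C E G N K Q object] + [I K Q object] + [A I]
  take J:  [E Q object] + [J P D C E G N K Q object] + [I K Q object] + [I]
  take P:  [E Q object] + [P D C E G N K Q object] + [I K Q object] + [I]
  take D:  [E Q object] + [D C E G N K Q object] + [I K Q object] + [I]
  take C:  [E Q object] + [C E G N K Q object] + [I K Q object] + [I]
  take E:  [E Q object] + [E G N K Q object] + [I K Q object] + [I]
  take G:  [Q object] + [G N K Q object] + [I K Q object] + [I]
  take N:  [Q object] + [N K Q object] + [I K Q object] + [I]
  take I:  [Q object] + [K Q object] + [I K Q object] + [I]
  take K:  [Q object] + [K Q object] + [K Q object]
  take Q:  [Q object] + [Q object] + [Q object]
  take object:  [object] + [object] + [object]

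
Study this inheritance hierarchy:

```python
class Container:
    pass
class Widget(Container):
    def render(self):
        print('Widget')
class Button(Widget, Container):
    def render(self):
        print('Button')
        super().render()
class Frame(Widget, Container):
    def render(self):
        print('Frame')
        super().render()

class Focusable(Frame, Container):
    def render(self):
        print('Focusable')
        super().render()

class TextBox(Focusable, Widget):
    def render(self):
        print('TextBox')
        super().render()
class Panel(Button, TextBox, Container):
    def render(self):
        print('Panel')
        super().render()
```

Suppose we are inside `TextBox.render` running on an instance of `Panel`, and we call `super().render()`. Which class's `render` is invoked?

Focusable

L[Panel] = Panel + merge(L[Button], L[TextBox], L[Container], [Button TextBox Container])
  take Button:  [Button Widget Container object] + [TextBox Focusable Frame Widget Container object] + [Container object] + [Button TextBox Container]
  take TextBox:  [Widget Container object] + [TextBox Focusable Frame Widget Container object] + [Container object] + [TextBox Container]
  take Focusable:  [Widget Container object] + [Focusable Frame Widget Container object] + [Container object] + [Container]
  take Frame:  [Widget Container object] + [Frame Widget Container object] + [Container object] + [Container]
  take Widget:  [Widget Container object] + [Widget Container object] + [Container object] + [Container]
  take Container:  [Container object] + [Container object] + [Container object] + [Container]
  take object:  [object] + [object] + [object]
MRO: Panel Button TextBox Focusable Frame Widget Container object
super() in TextBox.render on a Panel instance goes to the class after TextBox in Panel's MRO: Focusable.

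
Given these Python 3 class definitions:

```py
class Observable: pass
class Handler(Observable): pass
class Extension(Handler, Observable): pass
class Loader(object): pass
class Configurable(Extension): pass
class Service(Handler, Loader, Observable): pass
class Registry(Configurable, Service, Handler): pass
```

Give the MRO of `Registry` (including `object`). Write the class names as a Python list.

[Registry, Configurable, Extension, Service, Handler, Loader, Observable, object]

L[Registry] = Registry + merge(L[Configurable], L[Service], L[Handler], [Configurable Service Handler])
  take Configurable:  [Configurable Extension Handler Observable object] + [Service Handler Loader Observable object] + [Handler Observable object] + [Configurable Service Handler]
  take Extension:  [Extension Handler Observable object] + [Service Handler Loader Observable object] + [Handler Observable object] + [Service Handler]
  take Service:  [Handler Observable object] + [Service Handler Loader Observable object] + [Handler Observable object] + [Service Handler]
  take Handler:  [Handler Observable object] + [Handler Loader Observable object] + [Handler Observable object] + [Handler]
  take Loader:  [Observable object] + [Loader Observable object] + [Observable object]
  take Observable:  [Observable object] + [Observable object] + [Observable object]
  take object:  [object] + [object] + [object]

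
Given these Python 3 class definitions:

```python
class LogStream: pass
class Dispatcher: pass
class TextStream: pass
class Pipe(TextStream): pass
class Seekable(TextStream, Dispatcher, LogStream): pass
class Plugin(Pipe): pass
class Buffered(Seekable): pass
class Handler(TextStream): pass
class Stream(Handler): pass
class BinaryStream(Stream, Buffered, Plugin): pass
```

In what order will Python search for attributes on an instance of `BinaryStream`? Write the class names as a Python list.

L[BinaryStream] = BinaryStream + merge(L[Stream], L[Buffered], L[Plugin], [Stream Buffered Plugin])
  take Stream:  [Stream Handler TextStream object] + [Buffered Seekable TextStream Dispatcher LogStream object] + [Plugin Pipe TextStream object] + [Stream Buffered Plugin]
  take Handler:  [Handler TextStream object] + [Buffered Seekable TextStream Dispatcher LogStream object] + [Plugin Pipe TextStream object] + [Buffered Plugin]
  take Buffered:  [TextStream object] + [Buffered Seekable TextStream Dispatcher LogStream object] + [Plugin Pipe TextStream object] + [Buffered Plugin]
  take Seekable:  [TextStream object] + [Seekable TextStream Dispatcher LogStream object] + [Plugin Pipe TextStream object] + [Plugin]
  take Plugin:  [TextStream object] + [TextStream Dispatcher LogStream object] + [Plugin Pipe TextStream object] + [Plugin]
  take Pipe:  [TextStream object] + [TextStream Dispatcher LogStream object] + [Pipe TextStream object]
  take TextStream:  [TextStream object] + [TextStream Dispatcher LogStream object] + [TextStream object]
  take Dispatcher:  [object] + [Dispatcher LogStream object] + [object]
  take LogStream:  [object] + [LogStream object] + [object]
  take object:  [object] + [object] + [object]

[BinaryStream, Stream, Handler, Buffered, Seekable, Plugin, Pipe, TextStream, Dispatcher, LogStream, object]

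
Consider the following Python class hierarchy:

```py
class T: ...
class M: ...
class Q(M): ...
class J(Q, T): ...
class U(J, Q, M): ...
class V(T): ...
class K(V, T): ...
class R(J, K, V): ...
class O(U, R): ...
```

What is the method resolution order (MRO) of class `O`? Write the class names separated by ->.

O -> U -> R -> J -> Q -> M -> K -> V -> T -> object

L[O] = O + merge(L[U], L[R], [U R])
  take U:  [U J Q M T object] + [R J Q M K V T object] + [U R]
  take R:  [J Q M T object] + [R J Q M K V T object] + [R]
  take J:  [J Q M T object] + [J Q M K V T object]
  take Q:  [Q M T object] + [Q M K V T object]
  take M:  [M T object] + [M K V T object]
  take K:  [T object] + [K V T object]
  take V:  [T object] + [V T object]
  take T:  [T object] + [T object]
  take object:  [object] + [object]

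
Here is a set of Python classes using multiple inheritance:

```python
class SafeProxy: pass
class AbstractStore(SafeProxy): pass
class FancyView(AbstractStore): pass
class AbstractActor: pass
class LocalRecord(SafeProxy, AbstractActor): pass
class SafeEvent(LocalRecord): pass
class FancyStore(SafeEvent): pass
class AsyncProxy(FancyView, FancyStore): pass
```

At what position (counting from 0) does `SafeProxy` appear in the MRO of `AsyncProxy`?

L[AsyncProxy] = AsyncProxy + merge(L[FancyView], L[FancyStore], [FancyView FancyStore])
  take FancyView:  [FancyView AbstractStore SafeProxy object] + [FancyStore SafeEvent LocalRecord SafeProxy AbstractActor object] + [FancyView FancyStore]
  take AbstractStore:  [AbstractStore SafeProxy object] + [FancyStore SafeEvent LocalRecord SafeProxy AbstractActor object] + [FancyStore]
  take FancyStore:  [SafeProxy object] + [FancyStore SafeEvent LocalRecord SafeProxy AbstractActor object] + [FancyStore]
  take SafeEvent:  [SafeProxy object] + [SafeEvent LocalRecord SafeProxy AbstractActor object]
  take LocalRecord:  [SafeProxy object] + [LocalRecord SafeProxy AbstractActor object]
  take SafeProxy:  [SafeProxy object] + [SafeProxy AbstractActor object]
  take AbstractActor:  [object] + [AbstractActor object]
  take object:  [object] + [object]
MRO: AsyncProxy FancyView AbstractStore FancyStore SafeEvent LocalRecord SafeProxy AbstractActor object
SafeProxy sits at index 6.

6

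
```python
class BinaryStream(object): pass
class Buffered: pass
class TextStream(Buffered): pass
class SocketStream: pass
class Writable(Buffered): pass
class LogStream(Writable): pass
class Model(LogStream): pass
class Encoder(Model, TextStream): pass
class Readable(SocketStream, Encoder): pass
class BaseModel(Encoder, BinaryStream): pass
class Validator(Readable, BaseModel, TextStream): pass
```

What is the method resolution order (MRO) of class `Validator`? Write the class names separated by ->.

L[Validator] = Validator + merge(L[Readable], L[BaseModel], L[TextStream], [Readable BaseModel TextStream])
  take Readable:  [Readable SocketStream Encoder Model LogStream Writable TextStream Buffered object] + [BaseModel Encoder Model LogStream Writable TextStream Buffered BinaryStream object] + [TextStream Buffered object] + [Readable BaseModel TextStream]
  take SocketStream:  [SocketStream Encoder Model LogStream Writable TextStream Buffered object] + [BaseModel Encoder Model LogStream Writable TextStream Buffered BinaryStream object] + [TextStream Buffered object] + [BaseModel TextStream]
  take BaseModel:  [Encoder Model LogStream Writable TextStream Buffered object] + [BaseModel Encoder Model LogStream Writable TextStream Buffered BinaryStream object] + [TextStream Buffered object] + [BaseModel TextStream]
  take Encoder:  [Encoder Model LogStream Writable TextStream Buffered object] + [Encoder Model LogStream Writable TextStream Buffered BinaryStream object] + [TextStream Buffered object] + [TextStream]
  take Model:  [Model LogStream Writable TextStream Buffered object] + [Model LogStream Writable TextStream Buffered BinaryStream object] + [TextStream Buffered object] + [TextStream]
  take LogStream:  [LogStream Writable TextStream Buffered object] + [LogStream Writable TextStream Buffered BinaryStream object] + [TextStream Buffered object] + [TextStream]
  take Writable:  [Writable TextStream Buffered object] + [Writable TextStream Buffered BinaryStream object] + [TextStream Buffered object] + [TextStream]
  take TextStream:  [TextStream Buffered object] + [TextStream Buffered BinaryStream object] + [TextStream Buffered object] + [TextStream]
  take Buffered:  [Buffered object] + [Buffered BinaryStream object] + [Buffered object]
  take BinaryStream:  [object] + [BinaryStream object] + [object]
  take object:  [object] + [object] + [object]

Validator -> Readable -> SocketStream -> BaseModel -> Encoder -> Model -> LogStream -> Writable -> TextStream -> Buffered -> BinaryStream -> object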